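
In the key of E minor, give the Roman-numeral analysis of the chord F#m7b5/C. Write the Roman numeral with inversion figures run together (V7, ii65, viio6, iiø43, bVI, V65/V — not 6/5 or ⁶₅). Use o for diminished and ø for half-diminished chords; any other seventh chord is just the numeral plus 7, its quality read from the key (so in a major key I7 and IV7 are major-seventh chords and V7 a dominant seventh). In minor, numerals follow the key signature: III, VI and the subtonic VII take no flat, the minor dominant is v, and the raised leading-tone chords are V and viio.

iiø43

Stacked in thirds the chord is F#-A-C-E: a half-diminished seventh chord on F#.
In E minor, F# is the supertonic; the diatonic half-diminished seventh chord there is iiø7.
With C in the bass the chord is in second inversion, so the figured bass is 43.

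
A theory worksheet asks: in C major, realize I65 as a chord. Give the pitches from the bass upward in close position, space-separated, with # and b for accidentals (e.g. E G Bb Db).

E G B C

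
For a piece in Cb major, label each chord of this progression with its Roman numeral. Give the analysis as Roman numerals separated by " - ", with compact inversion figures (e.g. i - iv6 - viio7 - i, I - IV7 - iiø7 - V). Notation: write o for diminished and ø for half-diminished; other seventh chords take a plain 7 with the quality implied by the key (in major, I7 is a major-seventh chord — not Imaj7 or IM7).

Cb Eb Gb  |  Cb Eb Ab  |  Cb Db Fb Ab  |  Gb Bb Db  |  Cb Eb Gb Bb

Cb-Eb-Gb: major triad on Cb = scale degree 1 → I.
Cb-Eb-Ab has root Ab, degree 6 in Cb major, so vi6.
Cb-Db-Fb-Ab: minor seventh chord on Db = scale degree 2 → ii42.
Gb-Bb-Db: major triad on Gb = scale degree 5 → V.
Cb-Eb-Gb-Bb: root Cb is the tonic; major seventh chord there is I7.

I - vi6 - ii42 - V - I7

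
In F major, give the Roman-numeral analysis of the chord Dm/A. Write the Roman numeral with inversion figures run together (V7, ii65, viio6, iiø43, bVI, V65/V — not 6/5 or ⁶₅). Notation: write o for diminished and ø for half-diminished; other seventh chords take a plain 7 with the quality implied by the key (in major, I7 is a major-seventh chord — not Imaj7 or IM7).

vi64

The pitches D-F-A form a minor triad rooted on D.
In F major, D is the submediant; the diatonic minor triad there is vi.
With A in the bass the chord is in second inversion, so the figured bass is 64.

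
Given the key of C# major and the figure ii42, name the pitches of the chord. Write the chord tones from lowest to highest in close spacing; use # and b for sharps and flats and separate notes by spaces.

C# D# F# A#

In C# major, the supertonic is D#, and the diatonic chord built there is a minor seventh chord.
Stacking thirds from D# gives D#-F#-A#-C#.
The figured bass 42 indicates third inversion, placing the seventh (C#) in the bass: C#-D#-F#-A#.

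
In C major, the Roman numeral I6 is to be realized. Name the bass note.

I in C major has root C; the chord is C-E-G.
The figure 6 means first inversion — the third is in the bass.

E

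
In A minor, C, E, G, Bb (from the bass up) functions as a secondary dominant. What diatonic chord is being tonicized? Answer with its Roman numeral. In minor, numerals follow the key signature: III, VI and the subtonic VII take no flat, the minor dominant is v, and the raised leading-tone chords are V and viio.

VI

The chord is a dominant seventh chord on C.
A dominant resolves down a perfect fifth: C → F. In A minor, F is scale degree 6, i.e. VI.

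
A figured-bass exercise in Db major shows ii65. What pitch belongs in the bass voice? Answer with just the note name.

Gb

ii in Db major has root Eb; the chord is Eb-Gb-Bb-Db.
The figure 65 means first inversion — the third is in the bass.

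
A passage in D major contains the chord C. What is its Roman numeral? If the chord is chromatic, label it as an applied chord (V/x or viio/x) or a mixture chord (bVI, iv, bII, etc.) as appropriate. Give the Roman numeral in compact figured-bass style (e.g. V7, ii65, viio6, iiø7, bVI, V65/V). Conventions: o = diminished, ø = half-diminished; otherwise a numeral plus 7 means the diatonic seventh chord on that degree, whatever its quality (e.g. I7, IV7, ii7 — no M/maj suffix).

bVII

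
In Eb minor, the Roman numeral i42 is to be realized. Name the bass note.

Db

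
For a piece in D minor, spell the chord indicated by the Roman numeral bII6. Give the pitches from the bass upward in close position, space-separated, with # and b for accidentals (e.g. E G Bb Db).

G Bb Eb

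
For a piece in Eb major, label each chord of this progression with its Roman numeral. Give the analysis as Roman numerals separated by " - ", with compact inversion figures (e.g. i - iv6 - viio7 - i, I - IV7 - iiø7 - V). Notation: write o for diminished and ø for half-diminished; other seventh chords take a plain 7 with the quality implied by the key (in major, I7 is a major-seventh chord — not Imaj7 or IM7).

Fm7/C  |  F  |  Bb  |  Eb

ii43 - V/V - V - I

Fm7/C: root F is the supertonic; minor seventh chord there is ii43.
F: chromatic; F is V of V, so V/V.
Bb: major triad on Bb = scale degree 5 → V.
Eb has root Eb, degree 1 in Eb major, so I.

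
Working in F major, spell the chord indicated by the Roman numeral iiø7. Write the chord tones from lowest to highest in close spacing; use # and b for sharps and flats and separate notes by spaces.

G Bb Db F

iiø7 is the half-diminished supertonic seventh, borrowed from the parallel minor. In F major that root is G.
So the chord is G-Bb-Db-F, a half-diminished seventh chord.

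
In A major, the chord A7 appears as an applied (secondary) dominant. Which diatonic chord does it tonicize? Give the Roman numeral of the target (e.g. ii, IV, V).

IV

The chord is a dominant seventh chord on A.
A dominant resolves down a perfect fifth: A → D. In A major, D is scale degree 4, i.e. IV.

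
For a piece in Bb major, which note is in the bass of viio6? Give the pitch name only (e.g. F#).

viio in Bb major has root A; the chord is A-C-Eb.
The figure 6 means first inversion — the third is in the bass.

C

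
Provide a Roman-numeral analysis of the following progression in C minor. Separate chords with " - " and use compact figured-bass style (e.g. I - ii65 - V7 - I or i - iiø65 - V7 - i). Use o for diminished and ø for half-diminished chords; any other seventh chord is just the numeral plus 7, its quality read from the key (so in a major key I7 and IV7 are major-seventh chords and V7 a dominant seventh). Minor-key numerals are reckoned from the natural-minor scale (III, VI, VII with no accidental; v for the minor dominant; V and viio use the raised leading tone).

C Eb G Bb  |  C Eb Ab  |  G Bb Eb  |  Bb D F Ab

C-Eb-G-Bb: minor seventh chord on C = scale degree 1 → i7.
C-Eb-Ab: root Ab is the submediant; major triad there is VI6.
G-Bb-Eb: root Eb is the mediant; major triad there is III6.
Bb-D-F-Ab: root Bb is the subtonic; dominant seventh chord there is VII7.

i7 - VI6 - III6 - VII7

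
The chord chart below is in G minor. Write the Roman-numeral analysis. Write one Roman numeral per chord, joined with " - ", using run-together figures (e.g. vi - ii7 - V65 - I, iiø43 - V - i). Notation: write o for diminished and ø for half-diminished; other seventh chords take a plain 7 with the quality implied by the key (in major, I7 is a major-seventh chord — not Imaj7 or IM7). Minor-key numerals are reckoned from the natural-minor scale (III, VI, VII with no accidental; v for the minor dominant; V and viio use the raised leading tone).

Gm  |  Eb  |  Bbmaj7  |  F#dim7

i - VI - III7 - viio7

Gm: root G is the tonic; minor triad there is i.
Eb: major triad on Eb = scale degree 6 → VI.
Bbmaj7: root Bb is the mediant; major seventh chord there is III7.
F#dim7 has root F#, degree 7 in G minor, so viio7.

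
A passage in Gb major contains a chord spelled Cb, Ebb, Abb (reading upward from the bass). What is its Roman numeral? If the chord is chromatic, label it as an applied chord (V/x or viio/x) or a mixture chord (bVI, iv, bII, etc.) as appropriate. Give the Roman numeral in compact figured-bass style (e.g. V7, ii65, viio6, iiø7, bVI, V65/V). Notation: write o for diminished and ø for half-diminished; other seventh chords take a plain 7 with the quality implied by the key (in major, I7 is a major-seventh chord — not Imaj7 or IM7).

bII6

Stacked in thirds the chord is Abb-Cb-Ebb: a major triad on Abb.
Abb is the lowered second degree of Gb major (diatonic 2 would be Ab). This is the Neapolitan sixth — a major triad on the lowered second degree, here in its customary first inversion.
With Cb in the bass the chord is in first inversion, so the figured bass is 6.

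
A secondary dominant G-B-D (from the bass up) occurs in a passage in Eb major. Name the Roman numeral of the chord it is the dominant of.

vi

The chord is a major triad on G.
A dominant resolves down a perfect fifth: G → C. In Eb major, C is scale degree 6, i.e. vi.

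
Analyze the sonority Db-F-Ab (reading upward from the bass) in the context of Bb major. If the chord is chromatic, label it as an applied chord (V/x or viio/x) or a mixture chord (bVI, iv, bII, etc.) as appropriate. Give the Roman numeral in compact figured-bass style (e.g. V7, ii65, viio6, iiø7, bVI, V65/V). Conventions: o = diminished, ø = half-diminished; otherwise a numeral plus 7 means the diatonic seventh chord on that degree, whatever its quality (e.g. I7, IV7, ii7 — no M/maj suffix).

Stacked in thirds the chord is Db-F-Ab: a major triad on Db.
Db is the lowered third degree of Bb major (diatonic 3 would be D). This is a major triad on the lowered third degree, borrowed from the parallel minor.

bIII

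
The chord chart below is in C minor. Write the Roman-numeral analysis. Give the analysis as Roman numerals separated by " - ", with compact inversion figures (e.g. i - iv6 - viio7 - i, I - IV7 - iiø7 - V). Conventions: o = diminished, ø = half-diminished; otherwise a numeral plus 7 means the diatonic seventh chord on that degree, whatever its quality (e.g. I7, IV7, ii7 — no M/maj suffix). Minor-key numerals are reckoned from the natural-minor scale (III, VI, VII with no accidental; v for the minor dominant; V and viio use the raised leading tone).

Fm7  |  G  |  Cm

Fm7: root F is the subdominant; minor seventh chord there is iv7.
G: root G is the dominant; major triad there is V.
Cm has root C, degree 1 in C minor, so i.

iv7 - V - i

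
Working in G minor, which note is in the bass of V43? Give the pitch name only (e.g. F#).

V in G minor has root D; the chord is D-F#-A-C.
The figure 43 means second inversion — the fifth is in the bass.

A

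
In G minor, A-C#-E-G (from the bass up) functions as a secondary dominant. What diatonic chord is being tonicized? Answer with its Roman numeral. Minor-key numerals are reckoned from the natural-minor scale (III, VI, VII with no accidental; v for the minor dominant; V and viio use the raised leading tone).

V

The chord is a dominant seventh chord on A.
A dominant resolves down a perfect fifth: A → D. In G minor, D is scale degree 5, i.e. V.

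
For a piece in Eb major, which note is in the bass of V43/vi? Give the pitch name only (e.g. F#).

The applied chord V43/vi is rooted on G: G-B-D-F.
The figure 43 means second inversion — the fifth is in the bass.

D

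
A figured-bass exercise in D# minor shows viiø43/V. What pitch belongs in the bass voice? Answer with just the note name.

The applied chord viiø43/V is rooted on G##: G##-B#-D#-F##.
The figure 43 means second inversion — the fifth is in the bass.

D#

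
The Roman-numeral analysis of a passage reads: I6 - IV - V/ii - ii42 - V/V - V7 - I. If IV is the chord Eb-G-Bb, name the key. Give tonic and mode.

Bb major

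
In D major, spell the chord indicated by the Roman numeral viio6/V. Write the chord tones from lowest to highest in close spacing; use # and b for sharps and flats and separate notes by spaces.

B D G#

The slash marks an applied leading-tone chord: viio of V. In D major, V is A, so the leading tone to it is G#, a half step below.
Building a diminished triad on G# gives G#-B-D.
The figured bass 6 indicates first inversion, placing the third (B) in the bass: B-D-G#.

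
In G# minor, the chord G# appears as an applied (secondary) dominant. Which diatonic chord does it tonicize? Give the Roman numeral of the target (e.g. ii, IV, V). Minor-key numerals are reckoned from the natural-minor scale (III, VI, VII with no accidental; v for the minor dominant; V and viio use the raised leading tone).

iv

The chord is a major triad on G#.
A dominant resolves down a perfect fifth: G# → C#. In G# minor, C# is scale degree 4, i.e. iv.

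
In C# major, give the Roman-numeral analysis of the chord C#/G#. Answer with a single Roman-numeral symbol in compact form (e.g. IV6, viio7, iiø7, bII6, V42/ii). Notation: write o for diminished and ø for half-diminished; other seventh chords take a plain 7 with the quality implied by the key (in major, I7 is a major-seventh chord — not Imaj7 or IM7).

I64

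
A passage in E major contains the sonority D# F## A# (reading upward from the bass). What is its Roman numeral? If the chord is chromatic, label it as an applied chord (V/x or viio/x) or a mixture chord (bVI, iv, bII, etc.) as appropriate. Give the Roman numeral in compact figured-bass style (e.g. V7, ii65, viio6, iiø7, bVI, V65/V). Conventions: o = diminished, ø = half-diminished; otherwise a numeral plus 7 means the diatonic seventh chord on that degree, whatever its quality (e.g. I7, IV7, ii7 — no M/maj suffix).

The pitches D#-F##-A# form a major triad rooted on D#.
D# is not a diatonic chord root with this quality in E major, but it lies a perfect fifth above G# (iii), so the chord functions as an applied dominant of iii.

V/iii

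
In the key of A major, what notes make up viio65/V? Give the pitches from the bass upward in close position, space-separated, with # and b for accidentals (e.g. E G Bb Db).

viio65/V is a secondary leading-tone chord. The target V is E in A major; the applied chord is rooted a semitone below, on D#.
Building a fully diminished seventh chord on D# gives D#-F#-A-C.
With the 65 figure the chord is in first inversion; from the bass F# upward in close position it reads F#-A-C-D#.

F# A C D#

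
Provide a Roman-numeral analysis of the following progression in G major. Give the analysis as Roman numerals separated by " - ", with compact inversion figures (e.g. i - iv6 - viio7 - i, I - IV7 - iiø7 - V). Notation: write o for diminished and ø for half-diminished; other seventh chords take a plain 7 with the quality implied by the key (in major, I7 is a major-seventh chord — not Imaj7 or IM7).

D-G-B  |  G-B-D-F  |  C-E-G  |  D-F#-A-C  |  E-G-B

D-G-B: major triad on G = scale degree 1 → I64.
G-B-D-F: a dominant seventh chord on G, the applied dominant of IV → V7/IV.
C-E-G: root C is the subdominant; major triad there is IV.
D-F#-A-C: root D is the dominant; dominant seventh chord there is V7.
E-G-B: minor triad on E = scale degree 6 → vi.

I64 - V7/IV - IV - V7 - vi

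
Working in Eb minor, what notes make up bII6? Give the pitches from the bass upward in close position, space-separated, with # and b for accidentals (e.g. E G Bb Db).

bII6 is the Neapolitan sixth — a major triad on the lowered second degree, here in its customary first inversion. In Eb minor that root is Fb.
So the chord is Fb-Ab-Cb.
The figured bass 6 indicates first inversion, placing the third (Ab) in the bass: Ab-Cb-Fb.

Ab Cb Fb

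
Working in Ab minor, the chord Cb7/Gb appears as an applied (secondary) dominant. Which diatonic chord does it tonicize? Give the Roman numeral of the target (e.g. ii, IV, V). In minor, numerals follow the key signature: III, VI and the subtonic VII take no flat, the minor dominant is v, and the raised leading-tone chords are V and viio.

VI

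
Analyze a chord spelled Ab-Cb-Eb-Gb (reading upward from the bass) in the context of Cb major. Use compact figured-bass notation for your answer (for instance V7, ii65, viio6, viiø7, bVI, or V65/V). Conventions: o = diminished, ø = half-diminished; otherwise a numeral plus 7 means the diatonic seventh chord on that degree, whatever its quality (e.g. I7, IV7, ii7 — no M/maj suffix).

The pitches Ab-Cb-Eb-Gb form a minor seventh chord rooted on Ab.
Ab is scale degree 6 in Cb major, and a minor seventh chord on that degree is written vi7.

vi7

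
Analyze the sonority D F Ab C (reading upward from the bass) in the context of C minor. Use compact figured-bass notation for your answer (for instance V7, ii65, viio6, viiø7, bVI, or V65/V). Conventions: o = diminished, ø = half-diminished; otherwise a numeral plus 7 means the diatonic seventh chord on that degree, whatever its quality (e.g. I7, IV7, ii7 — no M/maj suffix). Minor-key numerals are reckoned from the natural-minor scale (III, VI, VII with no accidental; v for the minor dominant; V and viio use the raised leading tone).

iiø7

Stacked in thirds the chord is D-F-Ab-C: a half-diminished seventh chord on D.
D is scale degree 2 in C minor, and a half-diminished seventh chord on that degree is written iiø7.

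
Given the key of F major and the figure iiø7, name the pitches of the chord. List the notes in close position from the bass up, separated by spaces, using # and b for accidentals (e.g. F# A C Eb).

G Bb Db F

Scale degree 2 in F major is G; here the chord built on it is altered to a half-diminished seventh chord. iiø7 is the half-diminished supertonic seventh, borrowed from the parallel minor.
So the chord is G-Bb-Db-F, a half-diminished seventh chord.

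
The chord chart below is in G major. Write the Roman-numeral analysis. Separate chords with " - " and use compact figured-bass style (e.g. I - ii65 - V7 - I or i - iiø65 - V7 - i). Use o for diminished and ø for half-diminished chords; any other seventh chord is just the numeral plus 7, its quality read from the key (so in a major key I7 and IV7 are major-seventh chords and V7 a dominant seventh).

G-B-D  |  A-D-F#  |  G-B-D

G-B-D: major triad on G = scale degree 1 → I.
A-D-F#: major triad on D = scale degree 5 → V64.
G-B-D: root G is the tonic; major triad there is I.

I - V64 - I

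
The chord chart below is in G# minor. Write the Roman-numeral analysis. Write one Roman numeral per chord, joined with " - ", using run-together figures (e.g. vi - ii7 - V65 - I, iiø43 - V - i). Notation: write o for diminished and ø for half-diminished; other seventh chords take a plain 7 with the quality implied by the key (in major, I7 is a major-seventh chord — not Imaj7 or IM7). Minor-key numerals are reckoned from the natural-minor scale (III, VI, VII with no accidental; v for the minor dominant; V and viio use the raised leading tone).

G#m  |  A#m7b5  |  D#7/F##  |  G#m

i - iiø7 - V65 - i

G#m: minor triad on G# = scale degree 1 → i.
A#m7b5: half-diminished seventh chord on A# = scale degree 2 → iiø7.
D#7/F##: root D# is the dominant; dominant seventh chord there is V65.
G#m: root G# is the tonic; minor triad there is i.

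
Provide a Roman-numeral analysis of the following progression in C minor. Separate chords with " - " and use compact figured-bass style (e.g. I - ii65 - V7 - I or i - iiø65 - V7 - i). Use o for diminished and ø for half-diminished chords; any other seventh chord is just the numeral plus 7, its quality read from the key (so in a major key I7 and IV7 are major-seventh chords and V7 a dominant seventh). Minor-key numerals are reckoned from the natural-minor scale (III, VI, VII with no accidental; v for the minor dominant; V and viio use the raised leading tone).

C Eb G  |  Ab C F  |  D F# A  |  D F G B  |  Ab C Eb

i - iv6 - V/V - V43 - VI

C-Eb-G: root C is the tonic; minor triad there is i.
Ab-C-F: minor triad on F = scale degree 4 → iv6.
D-F#-A: a major triad on D, the applied dominant of V → V/V.
D-F-G-B: root G is the dominant; dominant seventh chord there is V43.
Ab-C-Eb: major triad on Ab = scale degree 6 → VI.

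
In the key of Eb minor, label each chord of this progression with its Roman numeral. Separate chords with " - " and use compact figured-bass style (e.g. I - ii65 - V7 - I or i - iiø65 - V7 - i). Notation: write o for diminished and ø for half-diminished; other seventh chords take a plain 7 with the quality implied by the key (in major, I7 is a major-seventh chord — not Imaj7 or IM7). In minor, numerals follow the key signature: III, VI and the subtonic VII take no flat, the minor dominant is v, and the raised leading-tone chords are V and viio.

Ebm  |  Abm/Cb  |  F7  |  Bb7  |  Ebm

i - iv6 - V7/V - V7 - i

Ebm: root Eb is the tonic; minor triad there is i.
Abm/Cb has root Ab, degree 4 in Eb minor, so iv6.
F7 is the secondary dominant of V (dominant seventh chord on F): V7/V.
Bb7: root Bb is the dominant; dominant seventh chord there is V7.
Ebm: minor triad on Eb = scale degree 1 → i.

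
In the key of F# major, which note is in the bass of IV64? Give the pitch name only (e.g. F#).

IV in F# major has root B; the chord is B-D#-F#.
The figure 64 means second inversion — the fifth is in the bass.

F#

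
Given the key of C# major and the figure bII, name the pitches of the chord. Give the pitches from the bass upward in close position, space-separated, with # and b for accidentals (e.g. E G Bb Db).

D F# A

bII is the Neapolitan chord — a major triad on the lowered second degree. In C# major that root is D.
So the chord is D-F#-A.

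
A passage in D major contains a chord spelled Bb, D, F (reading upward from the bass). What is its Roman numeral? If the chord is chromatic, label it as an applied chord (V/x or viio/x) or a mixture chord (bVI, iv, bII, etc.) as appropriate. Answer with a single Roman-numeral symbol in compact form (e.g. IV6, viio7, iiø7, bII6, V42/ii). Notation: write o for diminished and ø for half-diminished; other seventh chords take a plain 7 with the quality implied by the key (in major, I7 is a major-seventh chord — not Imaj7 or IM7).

The pitches Bb-D-F form a major triad rooted on Bb.
Bb is the lowered sixth degree of D major (diatonic 6 would be B). This is a major triad on the lowered sixth degree, borrowed from the parallel minor.

bVI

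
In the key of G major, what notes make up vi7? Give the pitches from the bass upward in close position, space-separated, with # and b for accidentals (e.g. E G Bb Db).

In G major, scale degree 6 is E, and the diatonic chord built there is a minor seventh chord.
Stacking thirds from E gives E-G-B-D.

E G B D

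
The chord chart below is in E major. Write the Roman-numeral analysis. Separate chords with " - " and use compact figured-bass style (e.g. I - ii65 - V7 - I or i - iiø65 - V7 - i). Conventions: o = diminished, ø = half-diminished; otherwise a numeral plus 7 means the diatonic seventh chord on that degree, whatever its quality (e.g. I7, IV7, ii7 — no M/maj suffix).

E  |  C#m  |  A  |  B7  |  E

E: root E is the tonic; major triad there is I.
C#m has root C#, degree 6 in E major, so vi.
A: major triad on A = scale degree 4 → IV.
B7: root B is the dominant; dominant seventh chord there is V7.
E has root E, degree 1 in E major, so I.

I - vi - IV - V7 - I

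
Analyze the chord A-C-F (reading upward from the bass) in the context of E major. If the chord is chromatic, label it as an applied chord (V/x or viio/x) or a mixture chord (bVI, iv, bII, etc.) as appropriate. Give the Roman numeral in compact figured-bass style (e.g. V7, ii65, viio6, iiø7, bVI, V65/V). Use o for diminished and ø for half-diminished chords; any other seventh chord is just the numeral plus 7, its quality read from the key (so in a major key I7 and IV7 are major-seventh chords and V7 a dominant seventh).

bII6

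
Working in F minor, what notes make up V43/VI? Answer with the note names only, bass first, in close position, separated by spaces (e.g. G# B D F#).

Eb Gb Ab C

The slash means an applied dominant: we want the dominant of VI. In F minor, VI is Db major, and its dominant is built on Ab.
Building a dominant seventh chord on Ab gives Ab-C-Eb-Gb.
With the 43 figure the chord is in second inversion; from the bass Eb upward in close position it reads Eb-Gb-Ab-C.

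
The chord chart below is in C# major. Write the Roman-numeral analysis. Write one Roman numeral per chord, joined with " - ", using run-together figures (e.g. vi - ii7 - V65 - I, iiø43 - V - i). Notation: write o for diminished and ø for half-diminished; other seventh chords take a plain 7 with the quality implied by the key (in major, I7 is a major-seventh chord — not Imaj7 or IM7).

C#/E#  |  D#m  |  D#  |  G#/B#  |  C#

I6 - ii - V/V - V6 - I

C#/E#: root C# is the tonic; major triad there is I6.
D#m: minor triad on D# = scale degree 2 → ii.
D#: chromatic; D# is V of V, so V/V.
G#/B# has root G#, degree 5 in C# major, so V6.
C#: major triad on C# = scale degree 1 → I.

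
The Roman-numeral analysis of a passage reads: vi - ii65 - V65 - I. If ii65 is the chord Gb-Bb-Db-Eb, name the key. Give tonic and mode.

ii65 is given as Gb-Bb-Db-Eb — a minor seventh chord with root Eb.
If Eb is scale degree 2 and the mode makes that degree carry a minor seventh chord, the tonic is Db and the mode is major.

Db major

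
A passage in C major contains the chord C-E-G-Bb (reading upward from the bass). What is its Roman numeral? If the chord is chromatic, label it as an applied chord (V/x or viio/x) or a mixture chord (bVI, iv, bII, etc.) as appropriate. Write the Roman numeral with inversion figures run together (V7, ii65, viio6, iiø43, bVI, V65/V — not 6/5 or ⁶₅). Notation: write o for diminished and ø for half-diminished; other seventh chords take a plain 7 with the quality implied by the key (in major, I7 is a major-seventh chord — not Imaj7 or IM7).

V7/IV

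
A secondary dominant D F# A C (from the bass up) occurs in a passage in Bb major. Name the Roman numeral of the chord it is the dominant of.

The chord is a dominant seventh chord on D.
A dominant resolves down a perfect fifth: D → G. In Bb major, G is scale degree 6, i.e. vi.

vi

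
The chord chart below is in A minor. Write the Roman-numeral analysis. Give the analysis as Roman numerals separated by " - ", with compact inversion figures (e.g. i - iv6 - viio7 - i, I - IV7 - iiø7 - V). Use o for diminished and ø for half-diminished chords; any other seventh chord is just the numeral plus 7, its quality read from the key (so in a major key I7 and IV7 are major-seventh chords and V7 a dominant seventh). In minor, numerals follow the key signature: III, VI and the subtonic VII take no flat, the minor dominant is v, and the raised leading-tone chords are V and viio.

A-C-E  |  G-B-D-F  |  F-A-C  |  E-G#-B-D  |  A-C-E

A-C-E: minor triad on A = scale degree 1 → i.
G-B-D-F has root G, degree 7 in A minor, so VII7.
F-A-C has root F, degree 6 in A minor, so VI.
E-G#-B-D: dominant seventh chord on E = scale degree 5 → V7.
A-C-E: root A is the tonic; minor triad there is i.

i - VII7 - VI - V7 - i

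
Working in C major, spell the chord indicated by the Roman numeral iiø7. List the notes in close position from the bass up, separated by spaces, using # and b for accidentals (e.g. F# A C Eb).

iiø7 is the half-diminished supertonic seventh, borrowed from the parallel minor. In C major that root is D.
So the chord is D-F-Ab-C.

D F Ab C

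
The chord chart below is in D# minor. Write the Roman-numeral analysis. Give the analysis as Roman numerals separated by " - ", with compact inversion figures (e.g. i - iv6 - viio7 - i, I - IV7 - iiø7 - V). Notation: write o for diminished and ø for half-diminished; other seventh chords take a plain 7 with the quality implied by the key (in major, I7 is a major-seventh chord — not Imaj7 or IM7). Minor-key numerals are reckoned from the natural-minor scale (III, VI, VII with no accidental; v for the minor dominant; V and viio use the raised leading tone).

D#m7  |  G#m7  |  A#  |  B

D#m7 has root D#, degree 1 in D# minor, so i7.
G#m7: minor seventh chord on G# = scale degree 4 → iv7.
A#: root A# is the dominant; major triad there is V.
B: root B is the submediant; major triad there is VI.

i7 - iv7 - V - VI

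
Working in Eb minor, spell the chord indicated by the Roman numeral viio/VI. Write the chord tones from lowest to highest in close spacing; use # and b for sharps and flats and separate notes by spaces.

Bb Db Fb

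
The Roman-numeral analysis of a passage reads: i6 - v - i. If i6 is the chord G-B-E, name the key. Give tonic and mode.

The chord Em/G is a minor triad rooted on E; its label is i6.
If E is scale degree 1 and the mode makes that degree carry a minor triad, the tonic is E and the mode is minor.

E minor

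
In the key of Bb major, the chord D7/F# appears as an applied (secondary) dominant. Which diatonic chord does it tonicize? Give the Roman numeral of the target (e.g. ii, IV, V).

vi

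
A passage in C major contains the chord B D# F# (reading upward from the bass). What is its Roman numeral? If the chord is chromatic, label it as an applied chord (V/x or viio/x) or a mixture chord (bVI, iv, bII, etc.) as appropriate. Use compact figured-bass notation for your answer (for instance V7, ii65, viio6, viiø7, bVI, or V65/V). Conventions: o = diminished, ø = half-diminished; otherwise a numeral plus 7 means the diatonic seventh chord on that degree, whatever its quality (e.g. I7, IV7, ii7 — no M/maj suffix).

Stacked in thirds the chord is B-D#-F#: a major triad on B.
B is not a diatonic chord root with this quality in C major, but it lies a perfect fifth above E (iii), so the chord functions as an applied dominant of iii.

V/iii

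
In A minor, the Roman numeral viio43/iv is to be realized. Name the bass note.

The applied chord viio43/iv is rooted on C#: C#-E-G-Bb.
The figure 43 means second inversion — the fifth is in the bass.

G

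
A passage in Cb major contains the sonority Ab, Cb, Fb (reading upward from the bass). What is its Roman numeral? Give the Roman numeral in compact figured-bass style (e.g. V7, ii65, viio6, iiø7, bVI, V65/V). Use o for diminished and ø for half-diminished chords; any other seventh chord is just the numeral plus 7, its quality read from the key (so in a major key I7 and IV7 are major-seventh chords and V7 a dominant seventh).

IV6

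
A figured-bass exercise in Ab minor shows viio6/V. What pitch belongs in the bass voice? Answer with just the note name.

F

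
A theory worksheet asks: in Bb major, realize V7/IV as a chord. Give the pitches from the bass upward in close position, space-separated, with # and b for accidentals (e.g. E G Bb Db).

The slash means an applied dominant: we want the dominant of IV. In Bb major, IV is Eb major, and its dominant is built on Bb.
Building a dominant seventh chord on Bb gives Bb-D-F-Ab.

Bb D F Ab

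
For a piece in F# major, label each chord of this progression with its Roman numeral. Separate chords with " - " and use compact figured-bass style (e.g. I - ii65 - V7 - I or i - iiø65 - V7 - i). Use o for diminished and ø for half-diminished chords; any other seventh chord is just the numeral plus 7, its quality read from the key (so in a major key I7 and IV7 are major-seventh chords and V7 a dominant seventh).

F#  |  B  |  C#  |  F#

F# has root F#, degree 1 in F# major, so I.
B: root B is the subdominant; major triad there is IV.
C# has root C#, degree 5 in F# major, so V.
F#: root F# is the tonic; major triad there is I.

I - IV - V - I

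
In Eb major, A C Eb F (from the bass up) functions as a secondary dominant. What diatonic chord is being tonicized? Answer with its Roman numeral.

V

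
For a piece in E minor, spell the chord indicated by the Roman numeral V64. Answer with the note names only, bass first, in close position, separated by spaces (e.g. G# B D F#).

In E minor, scale degree 5 is B. The dominant is major (leading tone raised), so V is a major triad.
Stacking thirds from B gives B-D#-F#.
The figured bass 64 indicates second inversion, placing the fifth (F#) in the bass: F#-B-D#.

F# B D#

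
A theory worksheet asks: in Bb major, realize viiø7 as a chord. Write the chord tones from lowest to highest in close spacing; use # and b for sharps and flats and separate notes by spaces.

The numeral's case and figure indicate a half-diminished seventh chord. In Bb major its root, scale degree 7, is A.
Stacking thirds from A gives A-C-Eb-G.

A C Eb G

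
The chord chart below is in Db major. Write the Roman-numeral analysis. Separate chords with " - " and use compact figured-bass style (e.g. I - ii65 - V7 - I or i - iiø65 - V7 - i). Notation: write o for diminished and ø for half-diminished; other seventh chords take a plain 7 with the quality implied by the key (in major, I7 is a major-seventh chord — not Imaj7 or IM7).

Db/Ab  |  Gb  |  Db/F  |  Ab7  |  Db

Db/Ab: root Db is the tonic; major triad there is I64.
Gb has root Gb, degree 4 in Db major, so IV.
Db/F has root Db, degree 1 in Db major, so I6.
Ab7 has root Ab, degree 5 in Db major, so V7.
Db: major triad on Db = scale degree 1 → I.

I64 - IV - I6 - V7 - I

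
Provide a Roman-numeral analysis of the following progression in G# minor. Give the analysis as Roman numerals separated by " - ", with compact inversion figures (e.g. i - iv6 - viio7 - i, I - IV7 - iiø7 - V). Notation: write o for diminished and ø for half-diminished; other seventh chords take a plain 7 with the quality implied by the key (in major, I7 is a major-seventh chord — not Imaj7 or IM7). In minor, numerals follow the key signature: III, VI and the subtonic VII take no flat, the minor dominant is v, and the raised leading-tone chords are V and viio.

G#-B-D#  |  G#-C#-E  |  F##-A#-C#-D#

G#-B-D# has root G#, degree 1 in G# minor, so i.
G#-C#-E has root C#, degree 4 in G# minor, so iv64.
F##-A#-C#-D# has root D#, degree 5 in G# minor, so V65.

i - iv64 - V65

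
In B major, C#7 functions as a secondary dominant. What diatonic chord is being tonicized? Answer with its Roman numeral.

The chord is a dominant seventh chord on C#.
A dominant resolves down a perfect fifth: C# → F#. In B major, F# is scale degree 5, i.e. V.

V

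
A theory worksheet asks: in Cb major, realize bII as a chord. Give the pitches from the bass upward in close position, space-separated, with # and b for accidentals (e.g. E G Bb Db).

Dbb Fb Abb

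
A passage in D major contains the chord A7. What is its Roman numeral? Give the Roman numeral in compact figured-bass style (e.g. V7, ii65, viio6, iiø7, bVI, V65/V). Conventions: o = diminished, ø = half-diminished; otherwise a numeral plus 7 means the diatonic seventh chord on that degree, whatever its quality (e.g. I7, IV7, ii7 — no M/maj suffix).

V7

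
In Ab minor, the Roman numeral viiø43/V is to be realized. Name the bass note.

Ab

The applied chord viiø43/V is rooted on D: D-F-Ab-C.
The figure 43 means second inversion — the fifth is in the bass.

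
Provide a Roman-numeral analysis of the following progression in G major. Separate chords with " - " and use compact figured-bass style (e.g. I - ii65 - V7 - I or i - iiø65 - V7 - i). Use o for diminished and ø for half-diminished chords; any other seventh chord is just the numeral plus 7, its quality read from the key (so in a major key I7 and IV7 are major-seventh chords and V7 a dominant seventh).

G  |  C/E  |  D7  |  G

I - IV6 - V7 - I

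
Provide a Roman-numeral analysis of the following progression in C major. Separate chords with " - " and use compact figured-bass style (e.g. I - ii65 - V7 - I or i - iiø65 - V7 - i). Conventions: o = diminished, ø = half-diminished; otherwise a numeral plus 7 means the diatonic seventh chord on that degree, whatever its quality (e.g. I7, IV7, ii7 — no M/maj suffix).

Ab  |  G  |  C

Ab: major triad on Ab — chromatic; bVI (borrowed from the parallel minor).
G: root G is the dominant; major triad there is V.
C: root C is the tonic; major triad there is I.

bVI - V - I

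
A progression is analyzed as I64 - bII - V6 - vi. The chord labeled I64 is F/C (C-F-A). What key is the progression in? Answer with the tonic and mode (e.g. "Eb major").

F major

The chord F/C is a major triad rooted on F; its label is I64.
If F is scale degree 1 and the mode makes that degree carry a major triad, the tonic is F and the mode is major.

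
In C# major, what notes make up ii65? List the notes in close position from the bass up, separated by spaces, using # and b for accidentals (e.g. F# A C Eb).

F# A# C# D#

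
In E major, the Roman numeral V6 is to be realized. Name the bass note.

V in E major has root B; the chord is B-D#-F#.
The figure 6 means first inversion — the third is in the bass.

D#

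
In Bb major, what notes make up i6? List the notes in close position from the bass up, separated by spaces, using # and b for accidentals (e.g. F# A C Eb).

i6 is the minor tonic, borrowed from the parallel minor. In Bb major that root is Bb.
So the chord is Bb-Db-F, a minor triad.
The figured bass 6 indicates first inversion, placing the third (Db) in the bass: Db-F-Bb.

Db F Bb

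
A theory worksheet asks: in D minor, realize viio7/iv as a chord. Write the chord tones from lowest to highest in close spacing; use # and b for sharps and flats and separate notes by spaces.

viio7/iv is a secondary leading-tone chord. The target iv is G in D minor; the applied chord is rooted a semitone below, on F#.
Building a fully diminished seventh chord on F# gives F#-A-C-Eb.

F# A C Eb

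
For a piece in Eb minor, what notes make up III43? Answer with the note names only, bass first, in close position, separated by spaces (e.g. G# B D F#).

In Eb minor, scale degree 3 is Gb, and the diatonic chord built there is a major seventh chord.
Stacking thirds from Gb gives Gb-Bb-Db-F.
The figured bass 43 indicates second inversion, placing the fifth (Db) in the bass: Db-F-Gb-Bb.

Db F Gb Bb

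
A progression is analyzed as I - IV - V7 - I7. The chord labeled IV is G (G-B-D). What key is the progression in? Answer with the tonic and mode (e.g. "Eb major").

D major

The anchor chord is a major triad on G, labeled IV.
Counting down 3 scale steps from G places the tonic on D; a major triad on degree 4 is diatonic only in major.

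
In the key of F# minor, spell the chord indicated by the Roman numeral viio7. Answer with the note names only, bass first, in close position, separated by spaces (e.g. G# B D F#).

E# G# B D

In F# minor, the leading-tone chord is built on the raised seventh degree, E#.
That chord is spelled E#-G#-B-D.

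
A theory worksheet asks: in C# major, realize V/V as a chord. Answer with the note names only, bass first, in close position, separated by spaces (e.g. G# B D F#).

V/V is a secondary dominant — the dominant triad of V. V in C# major is G#, so the applied chord's root is D#, a perfect fifth above.
Building a major triad on D# gives D#-F##-A#.

D# F## A#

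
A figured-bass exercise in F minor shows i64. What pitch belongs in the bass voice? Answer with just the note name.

C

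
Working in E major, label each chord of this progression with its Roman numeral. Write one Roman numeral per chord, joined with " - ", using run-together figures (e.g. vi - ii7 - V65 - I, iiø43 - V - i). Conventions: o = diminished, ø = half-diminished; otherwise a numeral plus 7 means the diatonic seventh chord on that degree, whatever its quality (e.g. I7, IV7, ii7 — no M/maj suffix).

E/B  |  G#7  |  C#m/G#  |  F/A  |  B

I64 - V7/vi - vi64 - bII6 - V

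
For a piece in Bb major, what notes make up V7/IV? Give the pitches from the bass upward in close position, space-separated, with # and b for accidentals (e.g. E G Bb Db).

Bb D F Ab

V7/IV is a secondary dominant — the dominant seventh of IV. IV in Bb major is Eb, so the applied chord's root is Bb, a perfect fifth above.
Building a dominant seventh chord on Bb gives Bb-D-F-Ab.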